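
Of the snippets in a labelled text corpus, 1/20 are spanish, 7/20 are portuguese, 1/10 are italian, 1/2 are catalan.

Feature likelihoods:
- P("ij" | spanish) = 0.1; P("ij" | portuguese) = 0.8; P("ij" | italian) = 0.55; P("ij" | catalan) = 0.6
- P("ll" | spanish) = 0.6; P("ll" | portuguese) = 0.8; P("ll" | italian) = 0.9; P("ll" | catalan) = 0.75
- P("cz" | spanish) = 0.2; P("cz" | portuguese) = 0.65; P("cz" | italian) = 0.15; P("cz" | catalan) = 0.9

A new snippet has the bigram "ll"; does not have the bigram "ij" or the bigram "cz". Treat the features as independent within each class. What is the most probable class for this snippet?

italian

spanish: 0.05 × (1−0.1) × 0.6 × (1−0.2) = 0.0216
portuguese: 0.35 × (1−0.8) × 0.8 × (1−0.65) = 0.0196
italian: 0.1 × (1−0.55) × 0.9 × (1−0.15) = 0.034425
catalan: 0.5 × (1−0.6) × 0.75 × (1−0.9) = 0.015
Highest score → italian.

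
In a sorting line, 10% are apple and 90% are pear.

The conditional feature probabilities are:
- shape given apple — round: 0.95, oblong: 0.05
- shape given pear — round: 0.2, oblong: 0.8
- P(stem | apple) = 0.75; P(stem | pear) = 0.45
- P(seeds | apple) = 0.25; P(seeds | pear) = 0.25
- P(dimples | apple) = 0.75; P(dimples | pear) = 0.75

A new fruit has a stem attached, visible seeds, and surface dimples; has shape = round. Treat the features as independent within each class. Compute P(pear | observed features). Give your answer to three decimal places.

0.532

apple: 0.1 × 0.95 × 0.75 × 0.25 × 0.75 = 0.013359375
pear: 0.9 × 0.2 × 0.45 × 0.25 × 0.75 = 0.0151875
P(pear | x) = 0.0151875 / 0.028546875 ≈ 0.532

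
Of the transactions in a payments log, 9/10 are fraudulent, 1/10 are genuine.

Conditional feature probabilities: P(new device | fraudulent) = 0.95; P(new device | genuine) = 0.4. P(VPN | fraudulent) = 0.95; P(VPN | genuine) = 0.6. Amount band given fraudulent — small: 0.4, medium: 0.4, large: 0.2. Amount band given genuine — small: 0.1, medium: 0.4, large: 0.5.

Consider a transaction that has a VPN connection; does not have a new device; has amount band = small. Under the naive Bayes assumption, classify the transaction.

fraudulent

fraudulent: 0.9 × (1−0.95) × 0.95 × 0.4 = 0.0171
genuine: 0.1 × (1−0.4) × 0.6 × 0.1 = 0.0036
Highest score → fraudulent.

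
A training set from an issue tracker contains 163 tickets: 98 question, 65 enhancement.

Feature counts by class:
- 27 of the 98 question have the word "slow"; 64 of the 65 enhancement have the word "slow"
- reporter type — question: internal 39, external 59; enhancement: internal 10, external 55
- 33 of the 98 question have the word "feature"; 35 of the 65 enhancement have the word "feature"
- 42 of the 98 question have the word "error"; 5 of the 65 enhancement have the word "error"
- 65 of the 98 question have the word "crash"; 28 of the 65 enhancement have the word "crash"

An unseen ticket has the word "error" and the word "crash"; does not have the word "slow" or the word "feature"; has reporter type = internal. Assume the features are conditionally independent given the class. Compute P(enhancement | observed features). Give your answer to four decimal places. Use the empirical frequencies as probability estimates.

0.0004

question: (98/163) × (71/98) × (39/98) × (65/98) × (42/98) × (65/98) ≈ 0.0326819
enhancement: (65/163) × (1/65) × (10/65) × (30/65) × (5/65) × (28/65) ≈ 0.0000144347
P(enhancement | x) = 0.0000144347 / 0.0326963347 ≈ 0.0004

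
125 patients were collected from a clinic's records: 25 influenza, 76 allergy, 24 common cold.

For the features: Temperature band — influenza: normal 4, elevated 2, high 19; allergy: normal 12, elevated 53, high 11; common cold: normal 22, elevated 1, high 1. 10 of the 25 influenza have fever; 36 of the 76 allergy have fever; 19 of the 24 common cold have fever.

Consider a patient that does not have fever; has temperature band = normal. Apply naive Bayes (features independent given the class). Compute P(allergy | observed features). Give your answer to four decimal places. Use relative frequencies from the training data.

0.4749

influenza: (25/125) × (4/25) × (15/25) = 0.0192
allergy: (76/125) × (12/76) × (40/76) ≈ 0.0505263
common cold: (24/125) × (22/24) × (5/24) ≈ 0.0366667
P(allergy | x) = 0.0505263 / 0.106393 ≈ 0.4749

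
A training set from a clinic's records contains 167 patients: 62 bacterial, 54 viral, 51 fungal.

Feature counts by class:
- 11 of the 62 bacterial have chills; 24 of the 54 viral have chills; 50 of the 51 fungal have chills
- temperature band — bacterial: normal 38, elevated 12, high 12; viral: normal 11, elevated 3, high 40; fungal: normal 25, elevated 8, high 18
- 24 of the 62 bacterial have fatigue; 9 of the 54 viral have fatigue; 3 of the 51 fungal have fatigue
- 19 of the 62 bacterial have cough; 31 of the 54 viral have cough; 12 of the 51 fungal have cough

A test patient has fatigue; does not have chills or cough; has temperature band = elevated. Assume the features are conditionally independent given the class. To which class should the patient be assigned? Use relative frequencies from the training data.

bacterial

bacterial: (62/167) × (51/62) × (12/62) × (24/62) × (43/62) ≈ 0.0158686
viral: (54/167) × (30/54) × (3/54) × (9/54) × (23/54) ≈ 0.00070846
fungal: (51/167) × (1/51) × (8/51) × (3/51) × (39/51) ≈ 0.0000422522
Highest score → bacterial.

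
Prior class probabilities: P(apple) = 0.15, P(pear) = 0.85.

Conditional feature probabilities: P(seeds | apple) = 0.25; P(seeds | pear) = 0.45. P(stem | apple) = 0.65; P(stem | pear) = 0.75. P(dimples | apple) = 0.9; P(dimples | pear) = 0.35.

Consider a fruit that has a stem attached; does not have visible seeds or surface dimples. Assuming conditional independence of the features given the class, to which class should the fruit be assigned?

apple: 0.15 × (1−0.25) × 0.65 × (1−0.9) = 0.0073125
pear: 0.85 × (1−0.45) × 0.75 × (1−0.35) = 0.22790625
Highest score → pear.

pear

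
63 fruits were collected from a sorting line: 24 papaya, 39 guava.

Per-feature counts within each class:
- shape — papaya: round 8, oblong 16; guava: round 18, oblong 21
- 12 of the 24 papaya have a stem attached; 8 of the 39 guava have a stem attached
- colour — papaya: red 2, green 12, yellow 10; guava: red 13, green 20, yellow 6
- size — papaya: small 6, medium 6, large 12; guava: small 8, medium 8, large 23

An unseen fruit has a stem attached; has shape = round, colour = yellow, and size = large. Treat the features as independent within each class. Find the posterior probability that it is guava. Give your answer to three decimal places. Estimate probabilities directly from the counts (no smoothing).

papaya: (24/63) × (8/24) × (12/24) × (10/24) × (12/24) ≈ 0.0132275
guava: (39/63) × (18/39) × (8/39) × (6/39) × (23/39) ≈ 0.0053175
P(guava | x) = 0.0053175 / 0.018545 ≈ 0.287

0.287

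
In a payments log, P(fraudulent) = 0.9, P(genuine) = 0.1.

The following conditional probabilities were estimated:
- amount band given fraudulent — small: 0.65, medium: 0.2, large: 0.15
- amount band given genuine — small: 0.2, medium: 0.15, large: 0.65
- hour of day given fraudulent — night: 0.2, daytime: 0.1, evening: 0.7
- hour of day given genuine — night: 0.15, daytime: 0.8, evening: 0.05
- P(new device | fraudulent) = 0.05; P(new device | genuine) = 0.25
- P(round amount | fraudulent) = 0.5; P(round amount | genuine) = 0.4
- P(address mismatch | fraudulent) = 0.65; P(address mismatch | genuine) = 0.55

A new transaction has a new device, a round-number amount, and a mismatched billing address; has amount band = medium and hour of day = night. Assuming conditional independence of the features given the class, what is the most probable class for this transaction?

fraudulent: 0.9 × 0.2 × 0.2 × 0.05 × 0.5 × 0.65 = 0.000585
genuine: 0.1 × 0.15 × 0.15 × 0.25 × 0.4 × 0.55 = 0.00012375
Highest score → fraudulent.

fraudulent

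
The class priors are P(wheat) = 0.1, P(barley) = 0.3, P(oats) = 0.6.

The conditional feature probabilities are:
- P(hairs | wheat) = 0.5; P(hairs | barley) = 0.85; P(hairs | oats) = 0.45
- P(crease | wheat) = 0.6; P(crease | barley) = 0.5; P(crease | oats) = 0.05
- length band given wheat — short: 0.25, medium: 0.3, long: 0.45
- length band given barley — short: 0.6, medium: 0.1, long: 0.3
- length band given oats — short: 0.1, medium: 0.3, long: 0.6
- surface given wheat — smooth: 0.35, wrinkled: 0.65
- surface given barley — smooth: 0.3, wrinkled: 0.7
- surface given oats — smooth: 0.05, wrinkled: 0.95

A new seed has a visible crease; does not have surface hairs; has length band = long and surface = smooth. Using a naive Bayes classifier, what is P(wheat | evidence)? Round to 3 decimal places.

0.652

wheat: 0.1 × (1−0.5) × 0.6 × 0.45 × 0.35 = 0.004725
barley: 0.3 × (1−0.85) × 0.5 × 0.3 × 0.3 = 0.002025
oats: 0.6 × (1−0.45) × 0.05 × 0.6 × 0.05 = 0.000495
P(wheat | x) = 0.004725 / 0.007245 ≈ 0.652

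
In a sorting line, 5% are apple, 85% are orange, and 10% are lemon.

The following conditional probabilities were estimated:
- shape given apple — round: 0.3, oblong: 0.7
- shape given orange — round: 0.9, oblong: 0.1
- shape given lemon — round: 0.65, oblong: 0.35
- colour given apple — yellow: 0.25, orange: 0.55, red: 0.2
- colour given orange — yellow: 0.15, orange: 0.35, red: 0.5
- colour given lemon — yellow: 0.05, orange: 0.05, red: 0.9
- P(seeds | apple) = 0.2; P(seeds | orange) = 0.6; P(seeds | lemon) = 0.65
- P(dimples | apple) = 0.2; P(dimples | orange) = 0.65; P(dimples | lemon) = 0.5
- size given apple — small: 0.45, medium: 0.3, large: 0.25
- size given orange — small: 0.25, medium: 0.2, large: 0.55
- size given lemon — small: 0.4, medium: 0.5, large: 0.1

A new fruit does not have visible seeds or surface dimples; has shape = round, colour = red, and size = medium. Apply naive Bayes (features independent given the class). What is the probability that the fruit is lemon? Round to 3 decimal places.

0.312

apple: 0.05 × 0.3 × 0.2 × (1−0.2) × (1−0.2) × 0.3 = 0.000576
orange: 0.85 × 0.9 × 0.5 × (1−0.6) × (1−0.65) × 0.2 = 0.01071
lemon: 0.1 × 0.65 × 0.9 × (1−0.65) × (1−0.5) × 0.5 = 0.00511875
P(lemon | x) = 0.00511875 / 0.01640475 ≈ 0.312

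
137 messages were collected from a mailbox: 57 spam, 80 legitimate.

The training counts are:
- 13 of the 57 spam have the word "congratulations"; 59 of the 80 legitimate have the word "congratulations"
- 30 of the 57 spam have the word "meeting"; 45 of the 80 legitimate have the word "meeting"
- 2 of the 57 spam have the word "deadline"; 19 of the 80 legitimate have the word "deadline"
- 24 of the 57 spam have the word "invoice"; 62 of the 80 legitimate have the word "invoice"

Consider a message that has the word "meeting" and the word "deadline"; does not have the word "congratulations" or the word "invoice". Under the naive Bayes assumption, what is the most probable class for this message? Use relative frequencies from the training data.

spam: (57/137) × (44/57) × (30/57) × (2/57) × (33/57) ≈ 0.00343378
legitimate: (80/137) × (21/80) × (45/80) × (19/80) × (18/80) ≈ 0.00460752
Highest score → legitimate.

legitimate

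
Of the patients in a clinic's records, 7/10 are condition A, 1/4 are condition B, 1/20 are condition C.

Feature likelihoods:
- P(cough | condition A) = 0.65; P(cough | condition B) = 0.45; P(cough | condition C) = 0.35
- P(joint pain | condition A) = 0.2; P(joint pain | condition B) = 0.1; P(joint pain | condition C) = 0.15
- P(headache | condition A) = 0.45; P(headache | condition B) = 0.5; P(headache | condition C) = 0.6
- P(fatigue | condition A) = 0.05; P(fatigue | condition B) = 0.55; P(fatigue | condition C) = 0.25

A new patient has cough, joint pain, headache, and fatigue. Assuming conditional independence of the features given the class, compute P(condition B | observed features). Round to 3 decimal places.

0.559

condition A: 0.7 × 0.65 × 0.2 × 0.45 × 0.05 = 0.0020475
condition B: 0.25 × 0.45 × 0.1 × 0.5 × 0.55 = 0.00309375
condition C: 0.05 × 0.35 × 0.15 × 0.6 × 0.25 = 0.00039375
P(condition B | x) = 0.00309375 / 0.005535 ≈ 0.559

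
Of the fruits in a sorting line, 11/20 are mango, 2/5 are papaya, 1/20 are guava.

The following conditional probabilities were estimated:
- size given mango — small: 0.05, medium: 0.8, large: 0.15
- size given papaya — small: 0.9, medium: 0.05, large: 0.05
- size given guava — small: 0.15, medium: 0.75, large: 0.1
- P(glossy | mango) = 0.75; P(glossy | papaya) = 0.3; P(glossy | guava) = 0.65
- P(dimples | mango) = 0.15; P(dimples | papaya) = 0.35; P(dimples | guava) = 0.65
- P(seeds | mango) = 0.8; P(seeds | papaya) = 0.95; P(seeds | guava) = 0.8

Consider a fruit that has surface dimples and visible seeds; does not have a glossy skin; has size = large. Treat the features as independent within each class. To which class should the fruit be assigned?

mango: 0.55 × 0.15 × (1−0.75) × 0.15 × 0.8 = 0.002475
papaya: 0.4 × 0.05 × (1−0.3) × 0.35 × 0.95 = 0.004655
guava: 0.05 × 0.1 × (1−0.65) × 0.65 × 0.8 = 0.00091
Highest score → papaya.

papaya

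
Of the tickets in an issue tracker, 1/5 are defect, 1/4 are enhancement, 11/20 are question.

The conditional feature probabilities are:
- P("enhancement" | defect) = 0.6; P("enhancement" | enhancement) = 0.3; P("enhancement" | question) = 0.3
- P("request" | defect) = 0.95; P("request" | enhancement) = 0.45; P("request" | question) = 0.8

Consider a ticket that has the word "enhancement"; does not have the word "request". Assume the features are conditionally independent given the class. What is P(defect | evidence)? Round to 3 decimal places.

0.075

defect: 0.2 × 0.6 × (1−0.95) = 0.006
enhancement: 0.25 × 0.3 × (1−0.45) = 0.04125
question: 0.55 × 0.3 × (1−0.8) = 0.033
P(defect | x) = 0.006 / 0.08025 ≈ 0.075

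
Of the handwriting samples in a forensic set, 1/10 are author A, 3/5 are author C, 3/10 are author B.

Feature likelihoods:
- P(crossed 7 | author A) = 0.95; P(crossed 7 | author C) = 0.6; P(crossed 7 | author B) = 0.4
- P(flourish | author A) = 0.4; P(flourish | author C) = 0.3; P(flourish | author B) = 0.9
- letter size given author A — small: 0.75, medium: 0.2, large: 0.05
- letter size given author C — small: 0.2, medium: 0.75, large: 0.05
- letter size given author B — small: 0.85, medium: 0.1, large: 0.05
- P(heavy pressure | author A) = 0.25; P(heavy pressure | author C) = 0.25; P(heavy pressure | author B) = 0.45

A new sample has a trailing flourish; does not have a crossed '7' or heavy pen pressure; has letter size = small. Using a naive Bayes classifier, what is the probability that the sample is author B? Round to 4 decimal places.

author A: 0.1 × (1−0.95) × 0.4 × 0.75 × (1−0.25) = 0.001125
author C: 0.6 × (1−0.6) × 0.3 × 0.2 × (1−0.25) = 0.0108
author B: 0.3 × (1−0.4) × 0.9 × 0.85 × (1−0.45) = 0.075735
P(author B | x) = 0.075735 / 0.08766 ≈ 0.8640

0.8640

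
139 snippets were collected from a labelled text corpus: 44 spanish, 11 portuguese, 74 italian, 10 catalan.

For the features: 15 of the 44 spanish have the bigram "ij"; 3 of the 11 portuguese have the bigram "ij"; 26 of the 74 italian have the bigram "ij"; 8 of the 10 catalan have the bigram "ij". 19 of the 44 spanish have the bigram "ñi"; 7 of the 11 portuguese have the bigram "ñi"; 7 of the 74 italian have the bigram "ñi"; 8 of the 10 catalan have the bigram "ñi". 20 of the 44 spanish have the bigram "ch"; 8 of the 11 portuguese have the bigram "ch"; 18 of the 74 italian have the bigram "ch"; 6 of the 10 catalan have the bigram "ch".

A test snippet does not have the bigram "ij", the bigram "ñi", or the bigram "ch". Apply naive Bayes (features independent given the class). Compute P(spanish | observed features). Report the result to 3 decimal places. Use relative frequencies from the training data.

spanish: (44/139) × (29/44) × (25/44) × (24/44) ≈ 0.064659
portuguese: (11/139) × (8/11) × (4/11) × (3/11) ≈ 0.00570783
italian: (74/139) × (48/74) × (67/74) × (56/74) ≈ 0.236606
catalan: (10/139) × (2/10) × (2/10) × (4/10) ≈ 0.00115108
P(spanish | x) = 0.064659 / 0.30812391 ≈ 0.210

0.210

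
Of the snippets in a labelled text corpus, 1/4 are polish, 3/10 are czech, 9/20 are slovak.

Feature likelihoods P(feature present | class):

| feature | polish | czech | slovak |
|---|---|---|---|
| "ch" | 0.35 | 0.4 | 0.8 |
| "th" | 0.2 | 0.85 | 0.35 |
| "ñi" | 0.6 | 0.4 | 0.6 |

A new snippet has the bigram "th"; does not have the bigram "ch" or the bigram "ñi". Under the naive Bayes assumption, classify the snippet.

czech

polish: 0.25 × (1−0.35) × 0.2 × (1−0.6) = 0.013
czech: 0.3 × (1−0.4) × 0.85 × (1−0.4) = 0.0918
slovak: 0.45 × (1−0.8) × 0.35 × (1−0.6) = 0.0126
Highest score → czech.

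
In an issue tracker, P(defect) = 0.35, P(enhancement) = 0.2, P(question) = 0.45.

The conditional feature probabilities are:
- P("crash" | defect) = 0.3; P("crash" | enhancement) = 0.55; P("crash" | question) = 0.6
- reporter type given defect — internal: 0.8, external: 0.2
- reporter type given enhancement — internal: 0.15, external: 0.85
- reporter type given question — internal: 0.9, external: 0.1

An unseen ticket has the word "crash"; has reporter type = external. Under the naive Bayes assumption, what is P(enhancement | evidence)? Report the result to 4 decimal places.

defect: 0.35 × 0.3 × 0.2 = 0.021
enhancement: 0.2 × 0.55 × 0.85 = 0.0935
question: 0.45 × 0.6 × 0.1 = 0.027
P(enhancement | x) = 0.0935 / 0.1415 ≈ 0.6608

0.6608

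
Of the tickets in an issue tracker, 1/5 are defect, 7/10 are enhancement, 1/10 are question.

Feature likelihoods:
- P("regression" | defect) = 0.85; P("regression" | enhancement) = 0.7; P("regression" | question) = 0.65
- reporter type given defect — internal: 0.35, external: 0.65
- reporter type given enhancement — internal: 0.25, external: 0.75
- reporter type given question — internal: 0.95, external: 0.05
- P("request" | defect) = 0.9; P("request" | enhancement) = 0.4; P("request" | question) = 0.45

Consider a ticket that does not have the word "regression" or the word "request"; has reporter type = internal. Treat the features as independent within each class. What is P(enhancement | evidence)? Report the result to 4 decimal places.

0.6196

defect: 0.2 × (1−0.85) × 0.35 × (1−0.9) = 0.00105
enhancement: 0.7 × (1−0.7) × 0.25 × (1−0.4) = 0.0315
question: 0.1 × (1−0.65) × 0.95 × (1−0.45) = 0.0182875
P(enhancement | x) = 0.0315 / 0.0508375 ≈ 0.6196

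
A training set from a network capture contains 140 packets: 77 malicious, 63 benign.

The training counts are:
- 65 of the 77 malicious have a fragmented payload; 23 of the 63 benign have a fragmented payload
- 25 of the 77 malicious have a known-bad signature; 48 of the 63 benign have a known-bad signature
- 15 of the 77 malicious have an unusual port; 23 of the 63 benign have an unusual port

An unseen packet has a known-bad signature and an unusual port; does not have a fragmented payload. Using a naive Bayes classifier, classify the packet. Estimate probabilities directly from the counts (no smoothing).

benign

malicious: (77/140) × (12/77) × (25/77) × (15/77) ≈ 0.00542129
benign: (63/140) × (40/63) × (48/63) × (23/63) ≈ 0.0794731
Highest score → benign.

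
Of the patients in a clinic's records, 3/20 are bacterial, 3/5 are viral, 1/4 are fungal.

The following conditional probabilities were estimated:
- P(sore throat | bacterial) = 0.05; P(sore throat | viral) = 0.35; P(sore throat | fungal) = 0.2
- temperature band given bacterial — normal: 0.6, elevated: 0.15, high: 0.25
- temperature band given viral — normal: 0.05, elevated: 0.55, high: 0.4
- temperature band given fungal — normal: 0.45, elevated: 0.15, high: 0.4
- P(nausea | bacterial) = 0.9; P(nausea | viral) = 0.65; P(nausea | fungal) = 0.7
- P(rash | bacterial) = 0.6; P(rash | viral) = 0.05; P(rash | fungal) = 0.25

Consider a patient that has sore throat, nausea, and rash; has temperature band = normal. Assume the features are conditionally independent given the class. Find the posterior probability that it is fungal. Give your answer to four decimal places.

bacterial: 0.15 × 0.05 × 0.6 × 0.9 × 0.6 = 0.00243
viral: 0.6 × 0.35 × 0.05 × 0.65 × 0.05 = 0.00034125
fungal: 0.25 × 0.2 × 0.45 × 0.7 × 0.25 = 0.0039375
P(fungal | x) = 0.0039375 / 0.00670875 ≈ 0.5869

0.5869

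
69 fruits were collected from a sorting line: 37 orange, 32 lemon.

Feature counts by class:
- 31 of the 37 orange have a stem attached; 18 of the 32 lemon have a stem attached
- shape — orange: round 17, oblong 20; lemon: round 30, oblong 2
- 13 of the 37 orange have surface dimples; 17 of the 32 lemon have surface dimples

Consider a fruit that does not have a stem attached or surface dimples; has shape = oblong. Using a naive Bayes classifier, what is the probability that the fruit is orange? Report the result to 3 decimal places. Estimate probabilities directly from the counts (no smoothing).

orange: (37/69) × (6/37) × (20/37) × (24/37) ≈ 0.0304888
lemon: (32/69) × (14/32) × (2/32) × (15/32) ≈ 0.00594429
P(orange | x) = 0.0304888 / 0.03643309 ≈ 0.837

0.837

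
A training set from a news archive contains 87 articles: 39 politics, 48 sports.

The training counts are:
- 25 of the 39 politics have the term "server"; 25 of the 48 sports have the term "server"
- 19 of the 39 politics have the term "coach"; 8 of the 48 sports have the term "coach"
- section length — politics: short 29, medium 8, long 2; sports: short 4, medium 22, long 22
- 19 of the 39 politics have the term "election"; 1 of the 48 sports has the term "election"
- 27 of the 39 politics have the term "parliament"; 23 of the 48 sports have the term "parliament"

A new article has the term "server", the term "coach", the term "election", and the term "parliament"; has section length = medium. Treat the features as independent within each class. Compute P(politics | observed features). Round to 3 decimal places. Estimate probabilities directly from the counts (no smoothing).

0.978

politics: (39/87) × (25/39) × (19/39) × (8/39) × (19/39) × (27/39) ≈ 0.00968553
sports: (48/87) × (25/48) × (8/48) × (22/48) × (1/48) × (23/48) ≈ 0.000219127
P(politics | x) = 0.00968553 / 0.009904657 ≈ 0.978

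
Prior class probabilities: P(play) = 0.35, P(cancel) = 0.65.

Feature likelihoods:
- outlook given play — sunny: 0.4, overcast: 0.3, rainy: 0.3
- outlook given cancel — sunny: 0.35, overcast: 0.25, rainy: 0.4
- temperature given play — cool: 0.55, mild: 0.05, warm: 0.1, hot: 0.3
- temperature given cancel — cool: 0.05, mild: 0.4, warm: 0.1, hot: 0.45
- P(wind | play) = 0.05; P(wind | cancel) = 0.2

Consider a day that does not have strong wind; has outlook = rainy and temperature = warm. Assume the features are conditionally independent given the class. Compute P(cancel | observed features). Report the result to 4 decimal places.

0.6759

play: 0.35 × 0.3 × 0.1 × (1−0.05) = 0.009975
cancel: 0.65 × 0.4 × 0.1 × (1−0.2) = 0.0208
P(cancel | x) = 0.0208 / 0.030775 ≈ 0.6759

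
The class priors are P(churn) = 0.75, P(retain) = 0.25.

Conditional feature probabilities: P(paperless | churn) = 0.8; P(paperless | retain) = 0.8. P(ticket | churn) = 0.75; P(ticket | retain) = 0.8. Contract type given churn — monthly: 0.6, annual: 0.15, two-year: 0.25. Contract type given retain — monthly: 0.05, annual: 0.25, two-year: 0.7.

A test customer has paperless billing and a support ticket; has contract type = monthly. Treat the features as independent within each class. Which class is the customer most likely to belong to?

churn

churn: 0.75 × 0.8 × 0.75 × 0.6 = 0.27
retain: 0.25 × 0.8 × 0.8 × 0.05 = 0.008
Highest score → churn.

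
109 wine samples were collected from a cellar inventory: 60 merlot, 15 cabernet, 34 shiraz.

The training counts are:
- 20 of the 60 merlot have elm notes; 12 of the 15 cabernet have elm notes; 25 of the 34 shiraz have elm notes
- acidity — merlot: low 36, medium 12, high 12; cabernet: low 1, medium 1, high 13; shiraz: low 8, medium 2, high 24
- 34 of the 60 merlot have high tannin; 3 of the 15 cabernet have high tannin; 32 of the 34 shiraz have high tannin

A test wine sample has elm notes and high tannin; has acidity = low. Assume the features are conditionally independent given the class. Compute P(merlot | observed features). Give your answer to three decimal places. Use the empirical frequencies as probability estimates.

0.544

merlot: (60/109) × (20/60) × (36/60) × (34/60) ≈ 0.0623853
cabernet: (15/109) × (12/15) × (1/15) × (3/15) ≈ 0.00146789
shiraz: (34/109) × (25/34) × (8/34) × (32/34) ≈ 0.050792
P(merlot | x) = 0.0623853 / 0.11464519 ≈ 0.544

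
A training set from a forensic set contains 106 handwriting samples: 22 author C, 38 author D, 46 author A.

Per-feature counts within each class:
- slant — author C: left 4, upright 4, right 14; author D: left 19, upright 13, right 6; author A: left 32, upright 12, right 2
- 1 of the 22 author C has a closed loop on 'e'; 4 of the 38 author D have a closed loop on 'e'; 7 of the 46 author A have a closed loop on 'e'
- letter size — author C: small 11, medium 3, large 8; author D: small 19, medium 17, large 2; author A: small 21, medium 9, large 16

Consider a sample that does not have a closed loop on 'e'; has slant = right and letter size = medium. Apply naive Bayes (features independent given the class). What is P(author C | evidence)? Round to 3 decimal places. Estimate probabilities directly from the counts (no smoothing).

0.400

author C: (22/106) × (14/22) × (21/22) × (3/22) ≈ 0.0171916
author D: (38/106) × (6/38) × (34/38) × (17/38) ≈ 0.0226572
author A: (46/106) × (2/46) × (39/46) × (9/46) ≈ 0.00312979
P(author C | x) = 0.0171916 / 0.04297859 ≈ 0.400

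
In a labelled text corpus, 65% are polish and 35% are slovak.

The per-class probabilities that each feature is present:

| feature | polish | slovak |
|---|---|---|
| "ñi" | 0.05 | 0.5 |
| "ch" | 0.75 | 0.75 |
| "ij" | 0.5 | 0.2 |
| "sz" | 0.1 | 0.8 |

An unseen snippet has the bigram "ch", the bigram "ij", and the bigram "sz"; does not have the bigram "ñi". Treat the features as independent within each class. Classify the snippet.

polish

polish: 0.65 × (1−0.05) × 0.75 × 0.5 × 0.1 = 0.02315625
slovak: 0.35 × (1−0.5) × 0.75 × 0.2 × 0.8 = 0.021
Highest score → polish.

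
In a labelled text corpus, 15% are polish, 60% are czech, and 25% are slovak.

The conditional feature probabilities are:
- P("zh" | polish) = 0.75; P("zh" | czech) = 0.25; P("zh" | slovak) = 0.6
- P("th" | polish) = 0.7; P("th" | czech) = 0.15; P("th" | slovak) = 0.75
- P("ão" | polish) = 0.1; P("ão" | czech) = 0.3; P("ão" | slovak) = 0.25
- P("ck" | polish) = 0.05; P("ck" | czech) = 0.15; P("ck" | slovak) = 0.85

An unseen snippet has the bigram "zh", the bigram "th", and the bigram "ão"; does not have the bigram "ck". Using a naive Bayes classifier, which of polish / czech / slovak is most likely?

polish: 0.15 × 0.75 × 0.7 × 0.1 × (1−0.05) = 0.00748125
czech: 0.6 × 0.25 × 0.15 × 0.3 × (1−0.15) = 0.0057375
slovak: 0.25 × 0.6 × 0.75 × 0.25 × (1−0.85) = 0.00421875
Highest score → polish.

polish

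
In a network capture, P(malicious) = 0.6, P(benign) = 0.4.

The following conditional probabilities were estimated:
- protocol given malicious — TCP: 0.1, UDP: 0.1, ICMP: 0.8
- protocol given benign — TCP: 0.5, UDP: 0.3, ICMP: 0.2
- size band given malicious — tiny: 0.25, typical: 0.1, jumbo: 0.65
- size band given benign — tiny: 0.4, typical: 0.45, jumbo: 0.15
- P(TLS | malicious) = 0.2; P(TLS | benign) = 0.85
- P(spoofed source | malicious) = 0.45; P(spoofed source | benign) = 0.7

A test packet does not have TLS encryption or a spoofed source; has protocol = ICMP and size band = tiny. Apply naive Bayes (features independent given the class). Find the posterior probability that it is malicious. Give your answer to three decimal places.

0.973

malicious: 0.6 × 0.8 × 0.25 × (1−0.2) × (1−0.45) = 0.0528
benign: 0.4 × 0.2 × 0.4 × (1−0.85) × (1−0.7) = 0.00144
P(malicious | x) = 0.0528 / 0.05424 ≈ 0.973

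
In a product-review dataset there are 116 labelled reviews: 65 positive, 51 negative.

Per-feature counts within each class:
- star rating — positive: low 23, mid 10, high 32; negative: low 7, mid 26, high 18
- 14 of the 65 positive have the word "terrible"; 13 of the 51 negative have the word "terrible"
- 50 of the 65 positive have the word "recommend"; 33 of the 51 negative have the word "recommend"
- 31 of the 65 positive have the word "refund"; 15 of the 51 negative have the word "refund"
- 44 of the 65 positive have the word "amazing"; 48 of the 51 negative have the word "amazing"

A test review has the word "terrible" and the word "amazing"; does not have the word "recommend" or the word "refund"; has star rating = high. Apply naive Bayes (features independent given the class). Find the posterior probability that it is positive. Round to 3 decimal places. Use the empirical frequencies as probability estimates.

0.344

positive: (65/116) × (32/65) × (14/65) × (15/65) × (34/65) × (44/65) ≈ 0.004855
negative: (51/116) × (18/51) × (13/51) × (18/51) × (36/51) × (48/51) ≈ 0.00927456
P(positive | x) = 0.004855 / 0.01412956 ≈ 0.344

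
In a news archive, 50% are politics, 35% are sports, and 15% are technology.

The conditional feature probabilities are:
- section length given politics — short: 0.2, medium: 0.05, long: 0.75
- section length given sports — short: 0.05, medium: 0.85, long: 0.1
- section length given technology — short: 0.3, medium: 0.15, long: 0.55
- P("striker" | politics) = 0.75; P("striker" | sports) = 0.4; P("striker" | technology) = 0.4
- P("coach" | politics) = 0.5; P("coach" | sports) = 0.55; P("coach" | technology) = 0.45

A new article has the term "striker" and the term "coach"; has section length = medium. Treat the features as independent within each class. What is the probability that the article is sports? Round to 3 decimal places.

politics: 0.5 × 0.05 × 0.75 × 0.5 = 0.009375
sports: 0.35 × 0.85 × 0.4 × 0.55 = 0.06545
technology: 0.15 × 0.15 × 0.4 × 0.45 = 0.00405
P(sports | x) = 0.06545 / 0.078875 ≈ 0.830

0.830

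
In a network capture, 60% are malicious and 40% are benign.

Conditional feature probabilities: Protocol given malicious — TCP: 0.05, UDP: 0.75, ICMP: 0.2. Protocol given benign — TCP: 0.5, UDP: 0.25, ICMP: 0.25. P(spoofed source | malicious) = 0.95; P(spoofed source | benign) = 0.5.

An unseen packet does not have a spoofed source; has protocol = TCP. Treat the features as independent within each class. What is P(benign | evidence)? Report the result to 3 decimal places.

0.985

malicious: 0.6 × 0.05 × (1−0.95) = 0.0015
benign: 0.4 × 0.5 × (1−0.5) = 0.1
P(benign | x) = 0.1 / 0.1015 ≈ 0.985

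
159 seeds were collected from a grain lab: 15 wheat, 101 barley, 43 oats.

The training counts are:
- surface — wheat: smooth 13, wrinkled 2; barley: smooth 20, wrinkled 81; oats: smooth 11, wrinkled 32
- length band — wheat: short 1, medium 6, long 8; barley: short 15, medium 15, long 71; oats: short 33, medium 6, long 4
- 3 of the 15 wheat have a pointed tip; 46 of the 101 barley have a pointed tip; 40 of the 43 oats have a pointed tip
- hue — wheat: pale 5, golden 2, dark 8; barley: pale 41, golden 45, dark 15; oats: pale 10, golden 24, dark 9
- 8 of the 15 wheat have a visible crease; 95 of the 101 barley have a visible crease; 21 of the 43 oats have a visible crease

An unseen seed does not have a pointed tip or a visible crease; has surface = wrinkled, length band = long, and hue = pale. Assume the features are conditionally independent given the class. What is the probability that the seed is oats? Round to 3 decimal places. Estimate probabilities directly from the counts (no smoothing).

0.027

wheat: (15/159) × (2/15) × (8/15) × (12/15) × (5/15) × (7/15) ≈ 0.000834847
barley: (101/159) × (81/101) × (71/101) × (55/101) × (41/101) × (6/101) ≈ 0.00470282
oats: (43/159) × (32/43) × (4/43) × (3/43) × (10/43) × (22/43) ≈ 0.000155411
P(oats | x) = 0.000155411 / 0.005693078 ≈ 0.027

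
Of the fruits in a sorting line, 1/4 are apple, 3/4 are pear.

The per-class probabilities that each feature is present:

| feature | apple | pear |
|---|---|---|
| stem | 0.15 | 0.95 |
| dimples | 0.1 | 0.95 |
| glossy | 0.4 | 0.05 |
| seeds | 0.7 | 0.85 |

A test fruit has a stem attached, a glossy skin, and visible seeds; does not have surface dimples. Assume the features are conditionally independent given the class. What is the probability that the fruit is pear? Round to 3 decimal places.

0.138

apple: 0.25 × 0.15 × (1−0.1) × 0.4 × 0.7 = 0.00945
pear: 0.75 × 0.95 × (1−0.95) × 0.05 × 0.85 = 0.0015140625
P(pear | x) = 0.0015140625 / 0.0109640625 ≈ 0.138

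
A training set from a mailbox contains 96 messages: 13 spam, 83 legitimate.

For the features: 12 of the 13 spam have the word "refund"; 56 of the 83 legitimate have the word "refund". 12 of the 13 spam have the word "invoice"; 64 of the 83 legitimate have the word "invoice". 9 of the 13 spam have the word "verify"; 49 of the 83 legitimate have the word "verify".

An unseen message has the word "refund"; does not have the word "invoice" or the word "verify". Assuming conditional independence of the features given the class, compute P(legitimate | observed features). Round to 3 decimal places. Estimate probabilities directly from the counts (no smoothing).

spam: (13/96) × (12/13) × (1/13) × (4/13) ≈ 0.00295858
legitimate: (83/96) × (56/83) × (19/83) × (34/83) ≈ 0.0547007
P(legitimate | x) = 0.0547007 / 0.05765928 ≈ 0.949

0.949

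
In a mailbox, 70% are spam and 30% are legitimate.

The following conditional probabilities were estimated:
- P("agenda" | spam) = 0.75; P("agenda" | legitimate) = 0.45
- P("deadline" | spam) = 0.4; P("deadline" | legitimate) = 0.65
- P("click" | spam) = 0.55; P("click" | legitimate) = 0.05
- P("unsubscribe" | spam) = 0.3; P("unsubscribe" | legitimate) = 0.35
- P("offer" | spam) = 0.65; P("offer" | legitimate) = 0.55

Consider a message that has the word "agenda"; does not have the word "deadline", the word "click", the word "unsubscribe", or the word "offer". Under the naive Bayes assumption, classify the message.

spam

spam: 0.7 × 0.75 × (1−0.4) × (1−0.55) × (1−0.3) × (1−0.65) = 0.03472875
legitimate: 0.3 × 0.45 × (1−0.65) × (1−0.05) × (1−0.35) × (1−0.55) = 0.01312959375
Highest score → spam.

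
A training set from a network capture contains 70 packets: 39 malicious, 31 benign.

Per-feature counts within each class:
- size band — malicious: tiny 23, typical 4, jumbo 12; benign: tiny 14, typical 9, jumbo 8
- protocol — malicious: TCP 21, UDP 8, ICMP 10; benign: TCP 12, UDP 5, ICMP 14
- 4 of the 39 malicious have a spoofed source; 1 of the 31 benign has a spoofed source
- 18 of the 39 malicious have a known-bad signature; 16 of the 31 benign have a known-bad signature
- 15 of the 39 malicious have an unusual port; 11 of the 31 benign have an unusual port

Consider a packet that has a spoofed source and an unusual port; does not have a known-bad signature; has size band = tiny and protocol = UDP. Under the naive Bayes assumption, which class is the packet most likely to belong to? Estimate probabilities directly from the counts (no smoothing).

malicious

malicious: (39/70) × (23/39) × (8/39) × (4/39) × (21/39) × (15/39) ≈ 0.00143163
benign: (31/70) × (14/31) × (5/31) × (1/31) × (15/31) × (11/31) ≈ 0.000178664
Highest score → malicious.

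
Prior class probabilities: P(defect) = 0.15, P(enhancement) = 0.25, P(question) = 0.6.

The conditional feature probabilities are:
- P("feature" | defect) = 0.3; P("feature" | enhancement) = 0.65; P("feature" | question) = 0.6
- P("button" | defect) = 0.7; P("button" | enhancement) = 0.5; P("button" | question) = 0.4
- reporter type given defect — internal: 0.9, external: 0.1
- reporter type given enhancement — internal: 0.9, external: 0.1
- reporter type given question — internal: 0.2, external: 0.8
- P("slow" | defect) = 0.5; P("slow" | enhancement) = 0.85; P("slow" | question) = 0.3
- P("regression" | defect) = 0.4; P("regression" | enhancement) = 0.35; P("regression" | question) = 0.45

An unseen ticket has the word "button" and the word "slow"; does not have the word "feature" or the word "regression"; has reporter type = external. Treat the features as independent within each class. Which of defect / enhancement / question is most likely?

question

defect: 0.15 × (1−0.3) × 0.7 × 0.1 × 0.5 × (1−0.4) = 0.002205
enhancement: 0.25 × (1−0.65) × 0.5 × 0.1 × 0.85 × (1−0.35) = 0.0024171875
question: 0.6 × (1−0.6) × 0.4 × 0.8 × 0.3 × (1−0.45) = 0.012672
Highest score → question.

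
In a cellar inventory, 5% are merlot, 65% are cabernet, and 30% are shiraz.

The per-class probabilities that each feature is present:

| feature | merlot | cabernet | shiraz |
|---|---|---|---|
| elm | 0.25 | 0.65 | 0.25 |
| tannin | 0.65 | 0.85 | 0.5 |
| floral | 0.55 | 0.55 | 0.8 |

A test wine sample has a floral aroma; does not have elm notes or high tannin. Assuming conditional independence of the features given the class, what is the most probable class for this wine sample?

merlot: 0.05 × (1−0.25) × (1−0.65) × 0.55 = 0.00721875
cabernet: 0.65 × (1−0.65) × (1−0.85) × 0.55 = 0.01876875
shiraz: 0.3 × (1−0.25) × (1−0.5) × 0.8 = 0.09
Highest score → shiraz.

shiraz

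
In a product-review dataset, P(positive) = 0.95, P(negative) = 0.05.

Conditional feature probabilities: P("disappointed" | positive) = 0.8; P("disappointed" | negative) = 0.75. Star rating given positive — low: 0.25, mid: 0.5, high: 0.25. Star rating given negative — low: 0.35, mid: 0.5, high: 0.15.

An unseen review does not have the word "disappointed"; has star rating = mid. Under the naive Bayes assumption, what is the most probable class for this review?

positive

positive: 0.95 × (1−0.8) × 0.5 = 0.095
negative: 0.05 × (1−0.75) × 0.5 = 0.00625
Highest score → positive.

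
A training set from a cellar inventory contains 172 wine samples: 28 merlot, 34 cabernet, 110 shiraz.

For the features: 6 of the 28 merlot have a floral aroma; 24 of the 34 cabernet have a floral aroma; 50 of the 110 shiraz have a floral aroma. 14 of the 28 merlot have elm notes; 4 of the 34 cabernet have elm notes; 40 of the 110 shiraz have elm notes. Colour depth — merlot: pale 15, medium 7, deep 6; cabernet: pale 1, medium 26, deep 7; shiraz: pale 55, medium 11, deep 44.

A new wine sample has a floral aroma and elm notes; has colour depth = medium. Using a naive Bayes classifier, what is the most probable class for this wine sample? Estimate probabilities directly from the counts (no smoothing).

merlot: (28/172) × (6/28) × (14/28) × (7/28) ≈ 0.00436047
cabernet: (34/172) × (24/34) × (4/34) × (26/34) ≈ 0.0125533
shiraz: (110/172) × (50/110) × (40/110) × (11/110) ≈ 0.0105708
Highest score → cabernet.

cabernet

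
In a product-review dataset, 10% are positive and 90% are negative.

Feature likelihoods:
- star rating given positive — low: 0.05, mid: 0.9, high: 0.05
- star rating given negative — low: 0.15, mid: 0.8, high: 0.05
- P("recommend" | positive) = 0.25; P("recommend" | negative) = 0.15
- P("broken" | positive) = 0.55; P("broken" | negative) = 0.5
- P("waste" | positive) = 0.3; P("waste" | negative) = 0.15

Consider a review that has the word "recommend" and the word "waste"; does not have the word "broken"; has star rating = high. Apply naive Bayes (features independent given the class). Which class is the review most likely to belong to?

positive: 0.1 × 0.05 × 0.25 × (1−0.55) × 0.3 = 0.00016875
negative: 0.9 × 0.05 × 0.15 × (1−0.5) × 0.15 = 0.00050625
Highest score → negative.

negative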